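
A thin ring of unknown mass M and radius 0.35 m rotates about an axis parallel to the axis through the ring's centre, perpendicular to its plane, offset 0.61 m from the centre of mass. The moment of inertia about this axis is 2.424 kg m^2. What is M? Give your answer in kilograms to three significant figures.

I = I_cm + Md² = MR² + Md² = M·[1·(0.35)² + (0.61)²] = M·0.4946.
So M = 2.424 / 0.4946 = 4.9009 kg.

4.90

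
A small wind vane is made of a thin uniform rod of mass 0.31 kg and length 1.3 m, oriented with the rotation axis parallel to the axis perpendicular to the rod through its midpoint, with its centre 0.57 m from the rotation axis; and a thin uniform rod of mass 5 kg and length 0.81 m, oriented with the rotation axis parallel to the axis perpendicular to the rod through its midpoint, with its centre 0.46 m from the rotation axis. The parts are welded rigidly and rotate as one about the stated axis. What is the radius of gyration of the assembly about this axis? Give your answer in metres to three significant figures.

0.527

Thin rod: I_cm = (1/12)ML² = (1/12)(0.31)(1.3)² = 0.043658 kg m²; centre at d = 0.57 m, so the parallel axis theorem gives I = 0.043658 + (0.31)(0.57)² = 0.14438 kg m².
Thin rod: I_cm = (1/12)ML² = (1/12)(5)(0.81)² = 0.27338 kg m²; centre at d = 0.46 m, so the parallel axis theorem gives I = 0.27338 + (5)(0.46)² = 1.3314 kg m².
Total I = 1.4758 kg m²; total mass M = 5.31 kg.
k = √(I/M) = √(1.4758/5.31) = 0.52718 m.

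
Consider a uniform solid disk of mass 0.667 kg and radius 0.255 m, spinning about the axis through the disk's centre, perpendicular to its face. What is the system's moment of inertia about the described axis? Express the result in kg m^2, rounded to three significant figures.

0.0217

I_cm = (1/2)MR² = (1/2)(0.667)(0.255)² = 0.021686 kg m^2; axis through the centre, so I = 0.021686 kg m^2.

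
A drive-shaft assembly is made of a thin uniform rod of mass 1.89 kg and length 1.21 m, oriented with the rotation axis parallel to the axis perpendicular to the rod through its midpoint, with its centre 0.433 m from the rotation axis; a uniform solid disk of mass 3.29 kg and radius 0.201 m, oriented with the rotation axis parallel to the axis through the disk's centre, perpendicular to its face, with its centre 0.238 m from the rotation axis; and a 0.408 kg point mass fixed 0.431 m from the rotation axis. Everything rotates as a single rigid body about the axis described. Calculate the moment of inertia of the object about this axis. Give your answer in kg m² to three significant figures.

0.914

Thin rod: I_cm = (1/12)ML² = (1/12)(1.89)(1.21)² = 0.2306 kg m²; centre at d = 0.433 m, so the parallel axis theorem gives I = 0.2306 + (1.89)(0.433)² = 0.58495 kg m².
Solid disk: I_cm = (1/2)MR² = (1/2)(3.29)(0.201)² = 0.06646 kg m²; centre at d = 0.238 m, so the parallel axis theorem gives I = 0.06646 + (3.29)(0.238)² = 0.25282 kg m².
Point mass: I_cm = 0; centre at d = 0.431 m, so the parallel axis theorem gives I = 0 + (0.408)(0.431)² = 0.07579 kg m².
Total I = 0.58495 + 0.25282 + 0.07579 = 0.91356 kg m².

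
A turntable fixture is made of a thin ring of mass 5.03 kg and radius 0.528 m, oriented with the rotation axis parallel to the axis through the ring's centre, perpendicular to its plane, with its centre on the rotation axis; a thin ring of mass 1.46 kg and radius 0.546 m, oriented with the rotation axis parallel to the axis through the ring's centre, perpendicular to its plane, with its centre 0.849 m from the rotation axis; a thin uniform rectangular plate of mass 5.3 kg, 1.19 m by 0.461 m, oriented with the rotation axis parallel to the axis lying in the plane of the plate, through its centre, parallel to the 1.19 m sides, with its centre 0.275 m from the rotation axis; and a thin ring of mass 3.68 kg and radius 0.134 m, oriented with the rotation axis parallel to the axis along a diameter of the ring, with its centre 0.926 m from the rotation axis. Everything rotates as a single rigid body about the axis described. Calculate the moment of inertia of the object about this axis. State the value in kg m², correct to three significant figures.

6.57

Thin ring: I_cm = MR² = (5.03)(0.528)² = 1.4023 kg m²; axis through the centre, so I = 1.4023 kg m².
Thin ring: I_cm = MR² = (1.46)(0.546)² = 0.43525 kg m²; centre at d = 0.849 m, so the parallel axis theorem gives I = 0.43525 + (1.46)(0.849)² = 1.4876 kg m².
Rectangular plate: I_cm = (1/12)Mb² = (1/12)(5.3)(0.461)² = 0.093863 kg m²; centre at d = 0.275 m, so the parallel axis theorem gives I = 0.093863 + (5.3)(0.275)² = 0.49468 kg m².
Thin ring: I_cm = (1/2)MR² = (1/2)(3.68)(0.134)² = 0.033039 kg m²; centre at d = 0.926 m, so the parallel axis theorem gives I = 0.033039 + (3.68)(0.926)² = 3.1886 kg m².
Total I = 1.4023 + 1.4876 + 0.49468 + 3.1886 = 6.5731 kg m².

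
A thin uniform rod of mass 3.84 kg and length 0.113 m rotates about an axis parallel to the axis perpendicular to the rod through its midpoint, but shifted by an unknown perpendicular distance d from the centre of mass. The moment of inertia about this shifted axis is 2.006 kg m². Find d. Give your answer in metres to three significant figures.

About the centre-of-mass axis, I_cm = (1/12)ML² = (1/12)(3.84)(0.113)² = 0.0040861 kg m².
Parallel axis theorem: I = I_cm + Md², so Md² = 2.006 − 0.0040861 = 2.0019 kg m².
d = √(2.0019 / 3.84) = 0.72203 m.

0.722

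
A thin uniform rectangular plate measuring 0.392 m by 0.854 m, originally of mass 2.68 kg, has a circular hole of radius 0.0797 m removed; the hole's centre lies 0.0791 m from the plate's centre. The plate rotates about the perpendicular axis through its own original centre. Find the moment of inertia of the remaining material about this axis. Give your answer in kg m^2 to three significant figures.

0.196

Unpierced body about its centre: I₀ = (1/12)M(a²+b²) = (1/12)(2.68)[(0.392)² + (0.854)²] = 0.1972 kg m^2.
The removed disk has mass m = M·πr²/(ab) = (2.68)·π(0.0797)²/(0.392·0.854) = 0.15976 kg (same uniform areal density).
Its moment of inertia about the rotation axis (parallel-axis theorem): I_hole = (1/2)mr² + md² = (1/2)(0.15976)(0.0797)² + (0.15976)(0.0791)² = 0.001507 kg m^2.
Treating the hole as negative mass, I = I₀ − I_hole = 0.1972 − 0.001507 = 0.19569 kg m^2.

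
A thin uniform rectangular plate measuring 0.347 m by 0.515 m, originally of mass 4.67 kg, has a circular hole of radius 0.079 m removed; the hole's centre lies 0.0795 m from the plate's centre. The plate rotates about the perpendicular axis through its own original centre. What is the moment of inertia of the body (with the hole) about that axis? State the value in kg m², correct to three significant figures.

0.145

Unpierced body about its centre: I₀ = (1/12)M(a²+b²) = (1/12)(4.67)[(0.347)² + (0.515)²] = 0.15008 kg m².
The removed disk has mass m = M·πr²/(ab) = (4.67)·π(0.079)²/(0.347·0.515) = 0.51237 kg (same uniform areal density).
Its moment of inertia about the rotation axis (parallel-axis theorem): I_hole = (1/2)mr² + md² = (1/2)(0.51237)(0.079)² + (0.51237)(0.0795)² = 0.0048372 kg m².
Treating the hole as negative mass, I = I₀ − I_hole = 0.15008 − 0.0048372 = 0.14524 kg m².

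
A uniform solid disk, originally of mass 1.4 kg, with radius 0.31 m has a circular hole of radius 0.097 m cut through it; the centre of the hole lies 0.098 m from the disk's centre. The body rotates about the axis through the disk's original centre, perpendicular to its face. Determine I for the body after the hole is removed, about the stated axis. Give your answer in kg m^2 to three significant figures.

0.0653

Unpierced body about its centre: I₀ = (1/2)MR² = (1/2)(1.4)(0.31)² = 0.06727 kg m^2.
The removed disk has mass m = M·(r/R)² = (1.4)(0.097/0.31)² = 0.13707 kg (same uniform areal density).
Its moment of inertia about the rotation axis (parallel-axis theorem): I_hole = (1/2)mr² + md² = (1/2)(0.13707)(0.097)² + (0.13707)(0.098)² = 0.0019613 kg m^2.
Treating the hole as negative mass, I = I₀ − I_hole = 0.06727 − 0.0019613 = 0.065309 kg m^2.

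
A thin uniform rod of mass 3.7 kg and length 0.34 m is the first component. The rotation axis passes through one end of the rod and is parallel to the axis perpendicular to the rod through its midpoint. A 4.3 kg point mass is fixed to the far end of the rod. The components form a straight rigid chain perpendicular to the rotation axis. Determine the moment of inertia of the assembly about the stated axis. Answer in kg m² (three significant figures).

Thin rod: I_cm = (1/12)ML² = (1/12)(3.7)(0.34)² = 0.035643 kg m²; centre at d = 0.17 m, so the parallel axis theorem gives I = 0.035643 + (3.7)(0.17)² = 0.14257 kg m².
Point mass: I_cm = 0; centre at d = 0.17 + 0.17 = 0.34 m, so the parallel axis theorem gives I = 0 + (4.3)(0.34)² = 0.49708 kg m².
Total I = 0.14257 + 0.49708 = 0.63965 kg m².

0.640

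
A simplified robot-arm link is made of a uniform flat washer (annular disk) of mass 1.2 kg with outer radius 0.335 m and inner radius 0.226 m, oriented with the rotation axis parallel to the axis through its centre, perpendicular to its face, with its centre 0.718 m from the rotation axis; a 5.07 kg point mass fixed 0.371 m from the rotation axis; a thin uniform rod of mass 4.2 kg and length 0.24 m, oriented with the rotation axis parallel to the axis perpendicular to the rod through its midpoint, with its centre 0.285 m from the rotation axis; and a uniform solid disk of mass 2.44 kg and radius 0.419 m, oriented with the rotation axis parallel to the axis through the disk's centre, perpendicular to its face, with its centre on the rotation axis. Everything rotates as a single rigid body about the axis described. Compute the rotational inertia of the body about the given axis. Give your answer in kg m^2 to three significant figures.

1.99

Annular disk: I_cm = (1/2)M(R²+r²) = (1/2)(1.2)[(0.335)² + (0.226)²] = 0.097981 kg m^2; centre at d = 0.718 m, so I = I_cm + Md² gives I = 0.097981 + (1.2)(0.718)² = 0.71661 kg m^2.
Point mass: I_cm = 0; centre at d = 0.371 m, so I = I_cm + Md² gives I = 0 + (5.07)(0.371)² = 0.69784 kg m^2.
Thin rod: I_cm = (1/12)ML² = (1/12)(4.2)(0.24)² = 0.02016 kg m^2; centre at d = 0.285 m, so I = I_cm + Md² gives I = 0.02016 + (4.2)(0.285)² = 0.3613 kg m^2.
Solid disk: I_cm = (1/2)MR² = (1/2)(2.44)(0.419)² = 0.21418 kg m^2; axis through the centre, so I = 0.21418 kg m^2.
Total I = 0.71661 + 0.69784 + 0.3613 + 0.21418 = 1.9899 kg m^2.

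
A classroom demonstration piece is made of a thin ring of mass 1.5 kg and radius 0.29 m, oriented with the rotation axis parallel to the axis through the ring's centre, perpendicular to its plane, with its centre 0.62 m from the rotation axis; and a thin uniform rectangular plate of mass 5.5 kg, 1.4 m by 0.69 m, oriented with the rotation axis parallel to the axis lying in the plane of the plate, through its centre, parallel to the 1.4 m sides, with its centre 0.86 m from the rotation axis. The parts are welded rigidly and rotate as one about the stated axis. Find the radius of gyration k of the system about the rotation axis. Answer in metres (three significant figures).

Thin ring: I_cm = MR² = (1.5)(0.29)² = 0.12615 kg m²; centre at d = 0.62 m, so the parallel axis theorem gives I = 0.12615 + (1.5)(0.62)² = 0.70275 kg m².
Rectangular plate: I_cm = (1/12)Mb² = (1/12)(5.5)(0.69)² = 0.21821 kg m²; centre at d = 0.86 m, so the parallel axis theorem gives I = 0.21821 + (5.5)(0.86)² = 4.286 kg m².
Total I = 4.9888 kg m²; total mass M = 7 kg.
k = √(I/M) = √(4.9888/7) = 0.8442 m.

0.844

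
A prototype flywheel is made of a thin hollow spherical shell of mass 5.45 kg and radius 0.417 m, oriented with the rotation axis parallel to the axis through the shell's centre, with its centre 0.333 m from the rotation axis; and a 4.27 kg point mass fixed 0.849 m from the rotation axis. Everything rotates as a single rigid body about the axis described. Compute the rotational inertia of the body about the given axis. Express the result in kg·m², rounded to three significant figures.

Spherical shell: I_cm = (2/3)MR² = (2/3)(5.45)(0.417)² = 0.6318 kg·m²; centre at d = 0.333 m, so I = I_cm + Md² gives I = 0.6318 + (5.45)(0.333)² = 1.2361 kg·m².
Point mass: I_cm = 0; centre at d = 0.849 m, so I = I_cm + Md² gives I = 0 + (4.27)(0.849)² = 3.0778 kg·m².
Total I = 1.2361 + 3.0778 = 4.314 kg·m².

4.31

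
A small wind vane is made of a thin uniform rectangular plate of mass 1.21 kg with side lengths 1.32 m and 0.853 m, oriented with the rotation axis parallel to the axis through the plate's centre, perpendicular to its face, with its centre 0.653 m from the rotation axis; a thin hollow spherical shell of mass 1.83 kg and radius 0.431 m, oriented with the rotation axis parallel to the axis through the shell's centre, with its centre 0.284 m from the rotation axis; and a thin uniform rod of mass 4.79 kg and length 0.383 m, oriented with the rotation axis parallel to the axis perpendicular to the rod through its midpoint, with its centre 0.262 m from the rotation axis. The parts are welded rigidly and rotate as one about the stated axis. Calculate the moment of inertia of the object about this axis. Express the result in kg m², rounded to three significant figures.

1.53

Rectangular plate: I_cm = (1/12)M(a²+b²) = (1/12)(1.21)[(1.32)² + (0.853)²] = 0.24906 kg m²; centre at d = 0.653 m, so the parallel axis theorem gives I = 0.24906 + (1.21)(0.653)² = 0.76501 kg m².
Spherical shell: I_cm = (2/3)MR² = (2/3)(1.83)(0.431)² = 0.22663 kg m²; centre at d = 0.284 m, so the parallel axis theorem gives I = 0.22663 + (1.83)(0.284)² = 0.37423 kg m².
Thin rod: I_cm = (1/12)ML² = (1/12)(4.79)(0.383)² = 0.058553 kg m²; centre at d = 0.262 m, so the parallel axis theorem gives I = 0.058553 + (4.79)(0.262)² = 0.38736 kg m².
Total I = 0.76501 + 0.37423 + 0.38736 = 1.5266 kg m².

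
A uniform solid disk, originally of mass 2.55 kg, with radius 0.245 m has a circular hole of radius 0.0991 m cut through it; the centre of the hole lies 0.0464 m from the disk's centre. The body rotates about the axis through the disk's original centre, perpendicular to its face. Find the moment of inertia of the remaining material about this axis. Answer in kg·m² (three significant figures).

0.0736

Unpierced body about its centre: I₀ = (1/2)MR² = (1/2)(2.55)(0.245)² = 0.076532 kg·m².
The removed disk has mass m = M·(r/R)² = (2.55)(0.0991/0.245)² = 0.41721 kg (same uniform areal density).
Its moment of inertia about the rotation axis (parallel-axis theorem): I_hole = (1/2)mr² + md² = (1/2)(0.41721)(0.0991)² + (0.41721)(0.0464)² = 0.0029469 kg·m².
Treating the hole as negative mass, I = I₀ − I_hole = 0.076532 − 0.0029469 = 0.073585 kg·m².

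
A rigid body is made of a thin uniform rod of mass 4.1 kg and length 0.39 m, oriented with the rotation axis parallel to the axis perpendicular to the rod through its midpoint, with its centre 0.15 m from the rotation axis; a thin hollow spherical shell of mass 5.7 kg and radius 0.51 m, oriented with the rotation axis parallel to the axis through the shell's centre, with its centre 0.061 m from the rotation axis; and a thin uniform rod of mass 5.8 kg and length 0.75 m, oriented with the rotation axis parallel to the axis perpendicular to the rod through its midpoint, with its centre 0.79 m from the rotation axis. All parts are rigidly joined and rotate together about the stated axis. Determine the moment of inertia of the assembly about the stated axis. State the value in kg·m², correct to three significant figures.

Thin rod: I_cm = (1/12)ML² = (1/12)(4.1)(0.39)² = 0.051967 kg·m²; centre at d = 0.15 m, so I = I_cm + Md² gives I = 0.051967 + (4.1)(0.15)² = 0.14422 kg·m².
Spherical shell: I_cm = (2/3)MR² = (2/3)(5.7)(0.51)² = 0.98838 kg·m²; centre at d = 0.061 m, so I = I_cm + Md² gives I = 0.98838 + (5.7)(0.061)² = 1.0096 kg·m².
Thin rod: I_cm = (1/12)ML² = (1/12)(5.8)(0.75)² = 0.27187 kg·m²; centre at d = 0.79 m, so I = I_cm + Md² gives I = 0.27187 + (5.8)(0.79)² = 3.8917 kg·m².
Total I = 0.14422 + 1.0096 + 3.8917 = 5.0455 kg·m².

5.05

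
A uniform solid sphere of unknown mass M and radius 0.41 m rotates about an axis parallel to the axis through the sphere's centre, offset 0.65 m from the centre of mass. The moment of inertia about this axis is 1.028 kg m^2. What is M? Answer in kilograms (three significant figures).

2.10

I = I_cm + Md² = (2/5)MR² + Md² = M·[0.4·(0.41)² + (0.65)²] = M·0.48974.
So M = 1.028 / 0.48974 = 2.0991 kg.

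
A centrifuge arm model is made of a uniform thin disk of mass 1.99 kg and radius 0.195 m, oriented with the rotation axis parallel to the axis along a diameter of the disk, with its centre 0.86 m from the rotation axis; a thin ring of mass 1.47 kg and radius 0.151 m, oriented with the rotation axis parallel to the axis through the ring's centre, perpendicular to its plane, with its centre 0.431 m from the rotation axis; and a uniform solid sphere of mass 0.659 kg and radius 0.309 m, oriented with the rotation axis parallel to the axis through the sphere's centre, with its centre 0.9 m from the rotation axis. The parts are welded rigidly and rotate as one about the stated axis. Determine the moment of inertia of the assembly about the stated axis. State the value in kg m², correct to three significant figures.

Thin disk: I_cm = (1/4)MR² = (1/4)(1.99)(0.195)² = 0.018917 kg m²; centre at d = 0.86 m, so the parallel axis theorem gives I = 0.018917 + (1.99)(0.86)² = 1.4907 kg m².
Thin ring: I_cm = MR² = (1.47)(0.151)² = 0.033517 kg m²; centre at d = 0.431 m, so the parallel axis theorem gives I = 0.033517 + (1.47)(0.431)² = 0.30659 kg m².
Solid sphere: I_cm = (2/5)MR² = (2/5)(0.659)(0.309)² = 0.025169 kg m²; centre at d = 0.9 m, so the parallel axis theorem gives I = 0.025169 + (0.659)(0.9)² = 0.55896 kg m².
Total I = 1.4907 + 0.30659 + 0.55896 = 2.3563 kg m².

2.36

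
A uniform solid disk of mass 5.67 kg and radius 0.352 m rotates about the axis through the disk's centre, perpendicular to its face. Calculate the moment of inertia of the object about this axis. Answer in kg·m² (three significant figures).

0.351

I_cm = (1/2)MR² = (1/2)(5.67)(0.352)² = 0.35127 kg·m²; axis through the centre, so I = 0.35127 kg·m².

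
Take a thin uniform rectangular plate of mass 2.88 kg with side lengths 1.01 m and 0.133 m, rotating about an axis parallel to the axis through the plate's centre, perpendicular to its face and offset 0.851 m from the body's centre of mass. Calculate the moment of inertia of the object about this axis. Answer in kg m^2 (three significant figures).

I_cm = (1/12)M(a²+b²) = (1/12)(2.88)[(1.01)² + (0.133)²] = 0.24907 kg m^2; centre at d = 0.851 m, so I = I_cm + Md² gives I = 0.24907 + (2.88)(0.851)² = 2.3348 kg m^2.

2.33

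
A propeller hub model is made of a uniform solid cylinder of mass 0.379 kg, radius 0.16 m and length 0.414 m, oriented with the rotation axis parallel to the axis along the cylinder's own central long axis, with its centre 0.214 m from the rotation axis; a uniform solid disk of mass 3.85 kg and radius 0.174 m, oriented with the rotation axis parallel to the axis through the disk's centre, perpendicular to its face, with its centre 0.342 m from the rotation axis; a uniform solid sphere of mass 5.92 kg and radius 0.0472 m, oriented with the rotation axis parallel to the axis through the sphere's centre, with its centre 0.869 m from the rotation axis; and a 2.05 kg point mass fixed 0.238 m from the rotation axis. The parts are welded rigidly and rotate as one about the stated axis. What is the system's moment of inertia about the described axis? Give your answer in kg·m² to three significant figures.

5.12

Solid cylinder: I_cm = (1/2)MR² = (1/2)(0.379)(0.16)² = 0.0048512 kg·m²; centre at d = 0.214 m, so I = I_cm + Md² gives I = 0.0048512 + (0.379)(0.214)² = 0.022208 kg·m².
Solid disk: I_cm = (1/2)MR² = (1/2)(3.85)(0.174)² = 0.058281 kg·m²; centre at d = 0.342 m, so I = I_cm + Md² gives I = 0.058281 + (3.85)(0.342)² = 0.50859 kg·m².
Solid sphere: I_cm = (2/5)MR² = (2/5)(5.92)(0.0472)² = 0.0052755 kg·m²; centre at d = 0.869 m, so I = I_cm + Md² gives I = 0.0052755 + (5.92)(0.869)² = 4.4758 kg·m².
Point mass: I_cm = 0; centre at d = 0.238 m, so I = I_cm + Md² gives I = 0 + (2.05)(0.238)² = 0.11612 kg·m².
Total I = 0.022208 + 0.50859 + 4.4758 + 0.11612 = 5.1227 kg·m².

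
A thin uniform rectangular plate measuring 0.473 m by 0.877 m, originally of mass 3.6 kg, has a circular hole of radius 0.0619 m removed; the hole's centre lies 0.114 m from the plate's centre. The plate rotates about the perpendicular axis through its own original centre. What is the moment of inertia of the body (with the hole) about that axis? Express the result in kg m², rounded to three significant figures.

Unpierced body about its centre: I₀ = (1/12)M(a²+b²) = (1/12)(3.6)[(0.473)² + (0.877)²] = 0.29786 kg m².
The removed disk has mass m = M·πr²/(ab) = (3.6)·π(0.0619)²/(0.473·0.877) = 0.10447 kg (same uniform areal density).
Its moment of inertia about the rotation axis (parallel-axis theorem): I_hole = (1/2)mr² + md² = (1/2)(0.10447)(0.0619)² + (0.10447)(0.114)² = 0.0015578 kg m².
Treating the hole as negative mass, I = I₀ − I_hole = 0.29786 − 0.0015578 = 0.2963 kg m².

0.296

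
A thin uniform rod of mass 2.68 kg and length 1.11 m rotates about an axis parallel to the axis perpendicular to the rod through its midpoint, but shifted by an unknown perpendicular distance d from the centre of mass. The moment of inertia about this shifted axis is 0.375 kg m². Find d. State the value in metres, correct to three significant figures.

0.193

About the centre-of-mass axis, I_cm = (1/12)ML² = (1/12)(2.68)(1.11)² = 0.27517 kg m².
Parallel axis theorem: I = I_cm + Md², so Md² = 0.375 − 0.27517 = 0.099831 kg m².
d = √(0.099831 / 2.68) = 0.193 m.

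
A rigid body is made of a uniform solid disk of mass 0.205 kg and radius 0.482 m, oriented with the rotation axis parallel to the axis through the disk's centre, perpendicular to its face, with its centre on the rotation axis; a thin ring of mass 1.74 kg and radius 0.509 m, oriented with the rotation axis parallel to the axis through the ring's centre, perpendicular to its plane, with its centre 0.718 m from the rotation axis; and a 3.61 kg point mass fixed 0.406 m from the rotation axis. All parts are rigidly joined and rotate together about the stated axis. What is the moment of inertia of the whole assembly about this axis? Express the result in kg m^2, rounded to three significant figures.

1.97

Solid disk: I_cm = (1/2)MR² = (1/2)(0.205)(0.482)² = 0.023813 kg m^2; axis through the centre, so I = 0.023813 kg m^2.
Thin ring: I_cm = MR² = (1.74)(0.509)² = 0.4508 kg m^2; centre at d = 0.718 m, so I = I_cm + Md² gives I = 0.4508 + (1.74)(0.718)² = 1.3478 kg m^2.
Point mass: I_cm = 0; centre at d = 0.406 m, so I = I_cm + Md² gives I = 0 + (3.61)(0.406)² = 0.59506 kg m^2.
Total I = 0.023813 + 1.3478 + 0.59506 = 1.9667 kg m^2.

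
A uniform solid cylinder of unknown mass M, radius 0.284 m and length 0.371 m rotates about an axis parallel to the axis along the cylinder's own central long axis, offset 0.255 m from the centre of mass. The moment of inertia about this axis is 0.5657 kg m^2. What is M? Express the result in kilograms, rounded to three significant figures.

5.37

I = I_cm + Md² = (1/2)MR² + Md² = M·[0.5·(0.284)² + (0.255)²] = M·0.10535.
So M = 0.5657 / 0.10535 = 5.3696 kg.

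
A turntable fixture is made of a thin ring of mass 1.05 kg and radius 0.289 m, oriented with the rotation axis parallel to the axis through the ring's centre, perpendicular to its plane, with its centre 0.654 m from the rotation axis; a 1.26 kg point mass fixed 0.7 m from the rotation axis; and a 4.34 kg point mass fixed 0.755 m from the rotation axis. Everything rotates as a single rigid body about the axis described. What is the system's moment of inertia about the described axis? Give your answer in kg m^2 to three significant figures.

Thin ring: I_cm = MR² = (1.05)(0.289)² = 0.087697 kg m^2; centre at d = 0.654 m, so the parallel axis theorem gives I = 0.087697 + (1.05)(0.654)² = 0.5368 kg m^2.
Point mass: I_cm = 0; centre at d = 0.7 m, so the parallel axis theorem gives I = 0 + (1.26)(0.7)² = 0.6174 kg m^2.
Point mass: I_cm = 0; centre at d = 0.755 m, so the parallel axis theorem gives I = 0 + (4.34)(0.755)² = 2.4739 kg m^2.
Total I = 0.5368 + 0.6174 + 2.4739 = 3.6281 kg m^2.

3.63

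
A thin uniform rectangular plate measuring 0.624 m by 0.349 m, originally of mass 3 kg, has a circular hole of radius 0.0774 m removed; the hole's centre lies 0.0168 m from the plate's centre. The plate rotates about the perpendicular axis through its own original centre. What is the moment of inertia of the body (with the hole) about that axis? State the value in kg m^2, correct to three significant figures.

0.127

Unpierced body about its centre: I₀ = (1/12)M(a²+b²) = (1/12)(3)[(0.624)² + (0.349)²] = 0.12779 kg m^2.
The removed disk has mass m = M·πr²/(ab) = (3)·π(0.0774)²/(0.624·0.349) = 0.25926 kg (same uniform areal density).
Its moment of inertia about the rotation axis (parallel-axis theorem): I_hole = (1/2)mr² + md² = (1/2)(0.25926)(0.0774)² + (0.25926)(0.0168)² = 0.00084977 kg m^2.
Treating the hole as negative mass, I = I₀ − I_hole = 0.12779 − 0.00084977 = 0.12694 kg m^2.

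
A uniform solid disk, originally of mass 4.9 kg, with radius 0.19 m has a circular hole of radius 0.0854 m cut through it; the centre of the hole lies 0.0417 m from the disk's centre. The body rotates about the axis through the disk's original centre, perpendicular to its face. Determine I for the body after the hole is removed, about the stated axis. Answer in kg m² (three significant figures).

0.0831

Unpierced body about its centre: I₀ = (1/2)MR² = (1/2)(4.9)(0.19)² = 0.088445 kg m².
The removed disk has mass m = M·(r/R)² = (4.9)(0.0854/0.19)² = 0.98993 kg (same uniform areal density).
Its moment of inertia about the rotation axis (parallel-axis theorem): I_hole = (1/2)mr² + md² = (1/2)(0.98993)(0.0854)² + (0.98993)(0.0417)² = 0.0053312 kg m².
Treating the hole as negative mass, I = I₀ − I_hole = 0.088445 − 0.0053312 = 0.083114 kg m².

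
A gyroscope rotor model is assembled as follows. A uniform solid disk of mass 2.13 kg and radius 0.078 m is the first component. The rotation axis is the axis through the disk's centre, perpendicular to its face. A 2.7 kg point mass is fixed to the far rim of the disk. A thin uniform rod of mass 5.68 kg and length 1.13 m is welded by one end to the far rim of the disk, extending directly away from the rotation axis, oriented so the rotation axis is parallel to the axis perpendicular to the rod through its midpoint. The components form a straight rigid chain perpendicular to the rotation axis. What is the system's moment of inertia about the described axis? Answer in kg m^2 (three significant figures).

Solid disk: I_cm = (1/2)MR² = (1/2)(2.13)(0.078)² = 0.0064795 kg m^2; axis through the centre, so I = 0.0064795 kg m^2.
Point mass: I_cm = 0; centre at d = 0.078 m, so I = I_cm + Md² gives I = 0 + (2.7)(0.078)² = 0.016427 kg m^2.
Thin rod: I_cm = (1/12)ML² = (1/12)(5.68)(1.13)² = 0.6044 kg m^2; centre at d = 0.078 + 0.565 = 0.643 m, so I = I_cm + Md² gives I = 0.6044 + (5.68)(0.643)² = 2.9528 kg m^2.
Total I = 0.0064795 + 0.016427 + 2.9528 = 2.9757 kg m^2.

2.98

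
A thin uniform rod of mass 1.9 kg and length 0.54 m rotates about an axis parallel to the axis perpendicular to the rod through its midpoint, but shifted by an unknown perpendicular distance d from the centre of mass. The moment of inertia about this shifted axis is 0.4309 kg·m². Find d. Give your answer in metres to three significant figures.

0.450

About the centre-of-mass axis, I_cm = (1/12)ML² = (1/12)(1.9)(0.54)² = 0.04617 kg·m².
Parallel axis theorem: I = I_cm + Md², so Md² = 0.4309 − 0.04617 = 0.38473 kg·m².
d = √(0.38473 / 1.9) = 0.44999 m.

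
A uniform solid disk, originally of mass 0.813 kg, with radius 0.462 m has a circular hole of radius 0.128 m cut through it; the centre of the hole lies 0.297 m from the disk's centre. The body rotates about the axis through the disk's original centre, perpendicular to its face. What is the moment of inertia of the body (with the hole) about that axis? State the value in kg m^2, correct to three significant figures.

0.0807

Unpierced body about its centre: I₀ = (1/2)MR² = (1/2)(0.813)(0.462)² = 0.086765 kg m^2.
The removed disk has mass m = M·(r/R)² = (0.813)(0.128/0.462)² = 0.062406 kg (same uniform areal density).
Its moment of inertia about the rotation axis (parallel-axis theorem): I_hole = (1/2)mr² + md² = (1/2)(0.062406)(0.128)² + (0.062406)(0.297)² = 0.006016 kg m^2.
Treating the hole as negative mass, I = I₀ − I_hole = 0.086765 − 0.006016 = 0.080749 kg m^2.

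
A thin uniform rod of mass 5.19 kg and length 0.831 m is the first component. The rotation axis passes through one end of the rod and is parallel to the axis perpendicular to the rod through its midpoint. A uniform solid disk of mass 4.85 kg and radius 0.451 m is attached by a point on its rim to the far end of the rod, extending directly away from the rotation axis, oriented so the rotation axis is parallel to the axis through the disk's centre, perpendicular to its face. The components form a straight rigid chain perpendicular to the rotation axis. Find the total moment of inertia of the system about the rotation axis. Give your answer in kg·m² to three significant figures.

Thin rod: I_cm = (1/12)ML² = (1/12)(5.19)(0.831)² = 0.29867 kg·m²; centre at d = 0.4155 m, so I = I_cm + Md² gives I = 0.29867 + (5.19)(0.4155)² = 1.1947 kg·m².
Solid disk: I_cm = (1/2)MR² = (1/2)(4.85)(0.451)² = 0.49325 kg·m²; centre at d = 0.4155 + 0.4155 + 0.451 = 1.282 m, so I = I_cm + Md² gives I = 0.49325 + (4.85)(1.282)² = 8.4643 kg·m².
Total I = 1.1947 + 8.4643 = 9.659 kg·m².

9.66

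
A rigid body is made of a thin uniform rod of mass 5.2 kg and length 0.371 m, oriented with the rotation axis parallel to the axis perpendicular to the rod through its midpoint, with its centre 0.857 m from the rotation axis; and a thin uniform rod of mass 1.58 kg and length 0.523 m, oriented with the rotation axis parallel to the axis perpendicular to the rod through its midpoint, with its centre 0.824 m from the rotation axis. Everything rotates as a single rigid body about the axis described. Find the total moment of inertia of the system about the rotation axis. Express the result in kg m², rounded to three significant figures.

Thin rod: I_cm = (1/12)ML² = (1/12)(5.2)(0.371)² = 0.059644 kg m²; centre at d = 0.857 m, so the parallel axis theorem gives I = 0.059644 + (5.2)(0.857)² = 3.8788 kg m².
Thin rod: I_cm = (1/12)ML² = (1/12)(1.58)(0.523)² = 0.036015 kg m²; centre at d = 0.824 m, so the parallel axis theorem gives I = 0.036015 + (1.58)(0.824)² = 1.1088 kg m².
Total I = 3.8788 + 1.1088 = 4.9876 kg m².

4.99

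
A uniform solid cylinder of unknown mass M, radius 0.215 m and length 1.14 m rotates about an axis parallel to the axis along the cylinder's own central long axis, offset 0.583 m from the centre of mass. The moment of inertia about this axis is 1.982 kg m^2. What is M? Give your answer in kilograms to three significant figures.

I = I_cm + Md² = (1/2)MR² + Md² = M·[0.5·(0.215)² + (0.583)²] = M·0.363.
So M = 1.982 / 0.363 = 5.46 kg.

5.46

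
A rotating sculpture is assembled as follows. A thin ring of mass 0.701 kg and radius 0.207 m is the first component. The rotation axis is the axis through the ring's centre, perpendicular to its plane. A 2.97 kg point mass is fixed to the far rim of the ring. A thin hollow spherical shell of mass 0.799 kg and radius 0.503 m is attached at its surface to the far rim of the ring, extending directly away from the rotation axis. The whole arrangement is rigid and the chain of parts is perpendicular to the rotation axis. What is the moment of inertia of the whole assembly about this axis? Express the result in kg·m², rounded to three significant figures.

0.695

Thin ring: I_cm = MR² = (0.701)(0.207)² = 0.030037 kg·m²; axis through the centre, so I = 0.030037 kg·m².
Point mass: I_cm = 0; centre at d = 0.207 m, so the parallel axis theorem gives I = 0 + (2.97)(0.207)² = 0.12726 kg·m².
Spherical shell: I_cm = (2/3)MR² = (2/3)(0.799)(0.503)² = 0.13477 kg·m²; centre at d = 0.207 + 0.503 = 0.71 m, so the parallel axis theorem gives I = 0.13477 + (0.799)(0.71)² = 0.53755 kg·m².
Total I = 0.030037 + 0.12726 + 0.53755 = 0.69484 kg·m².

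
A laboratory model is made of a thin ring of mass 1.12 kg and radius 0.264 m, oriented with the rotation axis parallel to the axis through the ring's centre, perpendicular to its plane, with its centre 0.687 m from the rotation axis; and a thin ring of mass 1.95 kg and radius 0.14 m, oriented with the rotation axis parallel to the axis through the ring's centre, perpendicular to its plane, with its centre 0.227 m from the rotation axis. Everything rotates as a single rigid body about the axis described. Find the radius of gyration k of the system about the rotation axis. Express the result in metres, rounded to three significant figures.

0.493

Thin ring: I_cm = MR² = (1.12)(0.264)² = 0.07806 kg m^2; centre at d = 0.687 m, so the parallel axis theorem gives I = 0.07806 + (1.12)(0.687)² = 0.60666 kg m^2.
Thin ring: I_cm = MR² = (1.95)(0.14)² = 0.03822 kg m^2; centre at d = 0.227 m, so the parallel axis theorem gives I = 0.03822 + (1.95)(0.227)² = 0.1387 kg m^2.
Total I = 0.74537 kg m^2; total mass M = 3.07 kg.
k = √(I/M) = √(0.74537/3.07) = 0.49274 m.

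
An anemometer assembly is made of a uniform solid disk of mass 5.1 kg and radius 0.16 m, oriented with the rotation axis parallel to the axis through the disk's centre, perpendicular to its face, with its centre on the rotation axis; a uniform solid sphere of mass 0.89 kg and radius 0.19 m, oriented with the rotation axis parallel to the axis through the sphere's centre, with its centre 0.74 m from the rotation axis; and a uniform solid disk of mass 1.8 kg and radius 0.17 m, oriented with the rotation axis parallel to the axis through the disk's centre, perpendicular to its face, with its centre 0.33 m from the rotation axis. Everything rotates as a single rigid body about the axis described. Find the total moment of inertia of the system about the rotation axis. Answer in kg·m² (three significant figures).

0.788

Solid disk: I_cm = (1/2)MR² = (1/2)(5.1)(0.16)² = 0.06528 kg·m²; axis through the centre, so I = 0.06528 kg·m².
Solid sphere: I_cm = (2/5)MR² = (2/5)(0.89)(0.19)² = 0.012852 kg·m²; centre at d = 0.74 m, so I = I_cm + Md² gives I = 0.012852 + (0.89)(0.74)² = 0.50022 kg·m².
Solid disk: I_cm = (1/2)MR² = (1/2)(1.8)(0.17)² = 0.02601 kg·m²; centre at d = 0.33 m, so I = I_cm + Md² gives I = 0.02601 + (1.8)(0.33)² = 0.22203 kg·m².
Total I = 0.06528 + 0.50022 + 0.22203 = 0.78753 kg·m².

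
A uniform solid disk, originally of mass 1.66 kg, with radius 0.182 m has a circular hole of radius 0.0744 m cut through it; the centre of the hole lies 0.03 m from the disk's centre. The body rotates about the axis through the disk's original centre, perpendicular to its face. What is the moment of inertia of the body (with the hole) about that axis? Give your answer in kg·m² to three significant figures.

Unpierced body about its centre: I₀ = (1/2)MR² = (1/2)(1.66)(0.182)² = 0.027493 kg·m².
The removed disk has mass m = M·(r/R)² = (1.66)(0.0744/0.182)² = 0.2774 kg (same uniform areal density).
Its moment of inertia about the rotation axis (parallel-axis theorem): I_hole = (1/2)mr² + md² = (1/2)(0.2774)(0.0744)² + (0.2774)(0.03)² = 0.0010174 kg·m².
Treating the hole as negative mass, I = I₀ − I_hole = 0.027493 − 0.0010174 = 0.026475 kg·m².

0.0265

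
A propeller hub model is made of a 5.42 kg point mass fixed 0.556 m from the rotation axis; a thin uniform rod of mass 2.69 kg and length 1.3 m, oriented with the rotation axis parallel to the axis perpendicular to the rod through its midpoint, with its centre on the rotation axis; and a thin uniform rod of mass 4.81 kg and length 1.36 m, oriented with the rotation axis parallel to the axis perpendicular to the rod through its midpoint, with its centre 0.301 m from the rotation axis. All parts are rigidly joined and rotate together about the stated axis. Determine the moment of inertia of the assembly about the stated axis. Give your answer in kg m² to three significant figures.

Point mass: I_cm = 0; centre at d = 0.556 m, so I = I_cm + Md² gives I = 0 + (5.42)(0.556)² = 1.6755 kg m².
Thin rod: I_cm = (1/12)ML² = (1/12)(2.69)(1.3)² = 0.37884 kg m²; axis through the centre, so I = 0.37884 kg m².
Thin rod: I_cm = (1/12)ML² = (1/12)(4.81)(1.36)² = 0.74138 kg m²; centre at d = 0.301 m, so I = I_cm + Md² gives I = 0.74138 + (4.81)(0.301)² = 1.1772 kg m².
Total I = 1.6755 + 0.37884 + 1.1772 = 3.2315 kg m².

3.23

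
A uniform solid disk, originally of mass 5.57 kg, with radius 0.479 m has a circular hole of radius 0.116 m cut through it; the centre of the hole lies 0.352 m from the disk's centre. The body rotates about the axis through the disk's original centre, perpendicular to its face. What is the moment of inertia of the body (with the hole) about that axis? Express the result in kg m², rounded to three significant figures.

Unpierced body about its centre: I₀ = (1/2)MR² = (1/2)(5.57)(0.479)² = 0.63899 kg m².
The removed disk has mass m = M·(r/R)² = (5.57)(0.116/0.479)² = 0.32666 kg (same uniform areal density).
Its moment of inertia about the rotation axis (parallel-axis theorem): I_hole = (1/2)mr² + md² = (1/2)(0.32666)(0.116)² + (0.32666)(0.352)² = 0.042673 kg m².
Treating the hole as negative mass, I = I₀ − I_hole = 0.63899 − 0.042673 = 0.59632 kg m².

0.596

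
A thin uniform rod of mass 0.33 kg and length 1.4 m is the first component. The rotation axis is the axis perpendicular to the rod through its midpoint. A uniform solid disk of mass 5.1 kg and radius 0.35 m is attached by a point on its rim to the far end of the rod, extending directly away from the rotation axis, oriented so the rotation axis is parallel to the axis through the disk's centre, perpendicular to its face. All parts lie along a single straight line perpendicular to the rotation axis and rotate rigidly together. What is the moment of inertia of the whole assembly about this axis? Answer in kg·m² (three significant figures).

Thin rod: I_cm = (1/12)ML² = (1/12)(0.33)(1.4)² = 0.0539 kg·m²; axis through the centre, so I = 0.0539 kg·m².
Solid disk: I_cm = (1/2)MR² = (1/2)(5.1)(0.35)² = 0.31237 kg·m²; centre at d = 0.7 + 0.35 = 1.05 m, so the parallel axis theorem gives I = 0.31237 + (5.1)(1.05)² = 5.9351 kg·m².
Total I = 0.0539 + 5.9351 = 5.989 kg·m².

5.99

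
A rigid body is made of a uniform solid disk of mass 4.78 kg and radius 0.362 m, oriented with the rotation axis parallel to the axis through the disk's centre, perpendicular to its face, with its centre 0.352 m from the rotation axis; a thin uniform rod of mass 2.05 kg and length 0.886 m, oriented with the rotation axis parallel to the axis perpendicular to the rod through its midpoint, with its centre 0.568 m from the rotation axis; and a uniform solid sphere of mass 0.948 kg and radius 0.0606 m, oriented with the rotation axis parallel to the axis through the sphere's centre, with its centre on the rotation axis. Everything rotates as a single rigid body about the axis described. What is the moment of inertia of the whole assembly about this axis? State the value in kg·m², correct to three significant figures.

1.70

Solid disk: I_cm = (1/2)MR² = (1/2)(4.78)(0.362)² = 0.3132 kg·m²; centre at d = 0.352 m, so the parallel axis theorem gives I = 0.3132 + (4.78)(0.352)² = 0.90546 kg·m².
Thin rod: I_cm = (1/12)ML² = (1/12)(2.05)(0.886)² = 0.1341 kg·m²; centre at d = 0.568 m, so the parallel axis theorem gives I = 0.1341 + (2.05)(0.568)² = 0.79548 kg·m².
Solid sphere: I_cm = (2/5)MR² = (2/5)(0.948)(0.0606)² = 0.0013926 kg·m²; axis through the centre, so I = 0.0013926 kg·m².
Total I = 0.90546 + 0.79548 + 0.0013926 = 1.7023 kg·m².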